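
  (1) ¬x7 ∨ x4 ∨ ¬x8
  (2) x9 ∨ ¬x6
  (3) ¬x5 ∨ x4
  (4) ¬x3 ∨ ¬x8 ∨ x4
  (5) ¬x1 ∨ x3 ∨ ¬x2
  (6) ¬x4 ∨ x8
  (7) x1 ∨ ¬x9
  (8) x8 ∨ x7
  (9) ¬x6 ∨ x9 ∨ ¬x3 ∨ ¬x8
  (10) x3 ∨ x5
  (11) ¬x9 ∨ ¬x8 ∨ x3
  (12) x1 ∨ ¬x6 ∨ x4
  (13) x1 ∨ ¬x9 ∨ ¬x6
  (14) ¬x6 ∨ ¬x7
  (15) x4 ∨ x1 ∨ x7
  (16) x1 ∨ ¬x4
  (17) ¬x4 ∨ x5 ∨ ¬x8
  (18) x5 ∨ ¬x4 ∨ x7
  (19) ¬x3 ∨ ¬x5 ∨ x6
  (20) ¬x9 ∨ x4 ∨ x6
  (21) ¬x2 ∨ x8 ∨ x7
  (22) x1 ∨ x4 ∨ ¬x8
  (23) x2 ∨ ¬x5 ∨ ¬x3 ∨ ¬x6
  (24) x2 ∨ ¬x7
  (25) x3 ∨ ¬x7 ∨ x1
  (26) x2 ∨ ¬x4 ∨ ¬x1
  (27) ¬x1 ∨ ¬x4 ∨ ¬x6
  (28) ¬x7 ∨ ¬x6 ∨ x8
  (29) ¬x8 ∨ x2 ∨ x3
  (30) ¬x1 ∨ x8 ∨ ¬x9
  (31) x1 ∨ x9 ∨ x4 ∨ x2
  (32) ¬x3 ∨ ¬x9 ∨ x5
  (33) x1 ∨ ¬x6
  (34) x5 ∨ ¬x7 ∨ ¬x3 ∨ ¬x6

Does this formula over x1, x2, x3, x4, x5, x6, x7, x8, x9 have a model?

Satisfiable

Case x9 = False:
(¬x6) alone gives x6 = False.
Case x5 = False:
(x3) alone gives x3 = True.
Case x8 = False:
(¬x4) alone gives x4 = False.
(x7) alone gives x7 = True.
(x2) alone gives x2 = True.
No clause remains; x1 is free.
A satisfying assignment: x1=False; x2=True; x3=True; x4=False; x5=False; x6=False; x7=True; x8=False; x9=False.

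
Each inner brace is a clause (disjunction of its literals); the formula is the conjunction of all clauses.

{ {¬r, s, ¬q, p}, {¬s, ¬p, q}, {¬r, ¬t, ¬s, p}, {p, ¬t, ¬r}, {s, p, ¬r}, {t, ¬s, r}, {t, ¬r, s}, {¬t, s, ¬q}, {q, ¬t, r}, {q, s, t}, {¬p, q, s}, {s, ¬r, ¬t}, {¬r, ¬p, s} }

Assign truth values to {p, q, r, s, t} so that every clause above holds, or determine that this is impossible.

Branch on s: set s = True.
Branch on p: set p = True.
Unit clause (q) forces q = True.
Branch on t: set t = True.
Every clause is now satisfied; r is unconstrained.

p: True; q: True; r: False; s: True; t: True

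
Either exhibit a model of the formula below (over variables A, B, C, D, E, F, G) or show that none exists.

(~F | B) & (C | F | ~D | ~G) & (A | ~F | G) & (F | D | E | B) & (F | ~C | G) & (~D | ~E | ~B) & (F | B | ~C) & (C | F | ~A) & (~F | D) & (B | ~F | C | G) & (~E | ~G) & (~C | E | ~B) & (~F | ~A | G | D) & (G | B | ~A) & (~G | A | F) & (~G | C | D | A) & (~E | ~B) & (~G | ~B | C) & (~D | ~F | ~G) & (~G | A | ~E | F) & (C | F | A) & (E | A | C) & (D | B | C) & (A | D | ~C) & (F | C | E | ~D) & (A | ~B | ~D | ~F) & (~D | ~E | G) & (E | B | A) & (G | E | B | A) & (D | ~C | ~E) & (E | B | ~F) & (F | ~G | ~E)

A=1; B=1; C=0; D=1; E=0; F=1; G=0

Case F = 1:
The clause (B) is unit, so B = 1.
The clause (D) is unit, so D = 1.
The clause (~E) is unit, so E = 0.
The clause (~C) is unit, so C = 0.
The clause (~G) is unit, so G = 0.
The clause (A) is unit, so A = 1.
All clauses are satisfied.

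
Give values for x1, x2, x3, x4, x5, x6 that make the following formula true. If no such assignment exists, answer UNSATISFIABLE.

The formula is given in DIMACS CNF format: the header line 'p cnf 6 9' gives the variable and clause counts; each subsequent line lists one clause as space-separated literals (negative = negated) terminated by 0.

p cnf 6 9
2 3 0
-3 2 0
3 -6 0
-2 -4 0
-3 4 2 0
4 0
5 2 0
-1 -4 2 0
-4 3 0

UNSATISFIABLE

The clause (x4) is unit, so x4 = True.
The clause (¬x2) is unit, so x2 = False.
The clause (x3) is unit, so x3 = True.
Now (¬x3) is unsatisfied and unit — conflict.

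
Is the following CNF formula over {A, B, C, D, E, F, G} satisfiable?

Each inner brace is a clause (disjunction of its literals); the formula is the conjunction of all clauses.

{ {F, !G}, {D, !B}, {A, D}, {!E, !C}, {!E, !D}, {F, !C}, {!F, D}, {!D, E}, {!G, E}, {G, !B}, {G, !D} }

Try F = false.
The clause (!G) is unit, so G = false.
The clause (!C) is unit, so C = false.
The clause (!B) is unit, so B = false.
The clause (!D) is unit, so D = false.
The clause (A) is unit, so A = true.
No clause remains; E is free.
A satisfying assignment: A: true,  B: false,  C: false,  D: false,  E: true,  F: false,  G: false.

Satisfiable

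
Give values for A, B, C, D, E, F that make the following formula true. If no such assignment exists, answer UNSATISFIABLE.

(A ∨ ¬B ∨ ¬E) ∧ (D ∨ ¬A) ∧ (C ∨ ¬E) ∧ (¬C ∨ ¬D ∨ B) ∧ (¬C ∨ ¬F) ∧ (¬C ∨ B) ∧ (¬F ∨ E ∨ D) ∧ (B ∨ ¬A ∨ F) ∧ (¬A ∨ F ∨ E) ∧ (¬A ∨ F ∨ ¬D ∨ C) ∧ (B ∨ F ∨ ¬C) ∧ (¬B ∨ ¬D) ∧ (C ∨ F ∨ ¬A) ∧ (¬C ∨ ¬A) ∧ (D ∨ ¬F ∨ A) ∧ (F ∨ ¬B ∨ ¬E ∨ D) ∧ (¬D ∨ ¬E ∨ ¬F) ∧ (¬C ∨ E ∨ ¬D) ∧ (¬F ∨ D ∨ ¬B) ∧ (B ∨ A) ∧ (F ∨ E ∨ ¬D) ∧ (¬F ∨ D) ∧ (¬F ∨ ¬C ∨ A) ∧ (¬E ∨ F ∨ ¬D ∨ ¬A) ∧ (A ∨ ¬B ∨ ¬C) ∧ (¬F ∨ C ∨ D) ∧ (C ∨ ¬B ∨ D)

A: True,  B: False,  C: False,  D: True,  E: False,  F: True

Suppose D = True.
Unit clause (¬B) forces B = False.
Unit clause (¬C) forces C = False.
Unit clause (¬E) forces E = False.
Unit clause (A) forces A = True.
Unit clause (F) forces F = True.
Every clause now holds.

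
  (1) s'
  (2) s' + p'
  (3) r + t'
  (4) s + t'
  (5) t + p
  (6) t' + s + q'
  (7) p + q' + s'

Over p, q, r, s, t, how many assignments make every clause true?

There are 2^5 = 32 truth assignments over (p, q, r, s, t).
Split on p. With p = 1, the clauses containing p are satisfied and p' drops from the rest; 4 of the 2^4 = 16 assignments to the other variables satisfy what remains.
With p = 0, by the same count on the reduced clause set, 0 assignments work.
Total: 4 + 0 = 4.

4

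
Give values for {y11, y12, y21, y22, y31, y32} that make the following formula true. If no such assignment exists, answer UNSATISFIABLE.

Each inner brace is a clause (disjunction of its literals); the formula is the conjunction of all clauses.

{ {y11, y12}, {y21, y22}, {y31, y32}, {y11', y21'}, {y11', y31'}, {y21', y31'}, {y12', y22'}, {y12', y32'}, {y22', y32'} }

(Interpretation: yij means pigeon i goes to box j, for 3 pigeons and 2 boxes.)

UNSATISFIABLE

Try y11 = 1.
From the singleton clause (y21'), y21 = 0.
From the singleton clause (y22), y22 = 1.
From the singleton clause (y31'), y31 = 0.
From the singleton clause (y32), y32 = 1.
Now (y32') is unsatisfied and unit — conflict.
So y11 must be the other value — set y11 = 0.
From the singleton clause (y12), y12 = 1.
From the singleton clause (y22'), y22 = 0.
From the singleton clause (y21), y21 = 1.
From the singleton clause (y31'), y31 = 0.
From the singleton clause (y32), y32 = 1.
Now (y32') is unsatisfied and unit — conflict.
Neither y11 = 1 nor y11 = 0 works.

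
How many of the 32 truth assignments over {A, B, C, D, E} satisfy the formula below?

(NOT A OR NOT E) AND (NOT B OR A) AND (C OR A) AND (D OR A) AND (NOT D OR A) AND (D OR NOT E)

There are 2^5 = 32 truth assignments over (A, B, C, D, E).
Split on C. With C = true, the clauses containing C are satisfied and NOT C drops from the rest; 4 of the 2^4 = 16 assignments to the other variables satisfy what remains.
With C = false, by the same count on the reduced clause set, 4 assignments work.
Total: 4 + 4 = 8.

8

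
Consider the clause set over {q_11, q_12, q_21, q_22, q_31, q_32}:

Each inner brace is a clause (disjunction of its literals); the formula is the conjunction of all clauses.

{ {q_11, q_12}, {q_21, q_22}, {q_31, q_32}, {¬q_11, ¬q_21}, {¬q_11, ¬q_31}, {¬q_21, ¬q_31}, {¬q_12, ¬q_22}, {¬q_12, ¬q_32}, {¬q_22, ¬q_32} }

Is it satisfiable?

Unsatisfiable

Try q_11 = True.
The clause (¬q_21) is unit, so q_21 = False.
The clause (q_22) is unit, so q_22 = True.
The clause (¬q_31) is unit, so q_31 = False.
The clause (q_32) is unit, so q_32 = True.
But (¬q_32) is also a unit clause — contradiction.
Undo q_11 and try q_11 = False.
The clause (q_12) is unit, so q_12 = True.
The clause (¬q_22) is unit, so q_22 = False.
The clause (q_21) is unit, so q_21 = True.
The clause (¬q_31) is unit, so q_31 = False.
The clause (q_32) is unit, so q_32 = True.
But (¬q_32) is also a unit clause — contradiction.
Neither q_11 = True nor q_11 = False works.
No assignment satisfies every clause.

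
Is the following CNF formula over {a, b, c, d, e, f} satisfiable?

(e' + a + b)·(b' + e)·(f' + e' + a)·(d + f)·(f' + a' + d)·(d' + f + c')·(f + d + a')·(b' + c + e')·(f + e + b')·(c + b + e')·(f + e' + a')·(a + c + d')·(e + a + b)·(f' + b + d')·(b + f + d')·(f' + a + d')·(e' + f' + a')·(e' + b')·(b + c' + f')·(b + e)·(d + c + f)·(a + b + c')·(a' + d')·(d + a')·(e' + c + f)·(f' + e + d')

Branch on b: set b = 0.
From the singleton clause (e), e = 1.
From the singleton clause (a), a = 1.
From the singleton clause (c), c = 1.
From the singleton clause (f), f = 1.
But (f') is also a unit clause — contradiction.
Undo b and try b = 1.
From the singleton clause (e), e = 1.
But (e') is also a unit clause — contradiction.
Both values of b lead to a conflict.
No assignment satisfies every clause.

Unsatisfiable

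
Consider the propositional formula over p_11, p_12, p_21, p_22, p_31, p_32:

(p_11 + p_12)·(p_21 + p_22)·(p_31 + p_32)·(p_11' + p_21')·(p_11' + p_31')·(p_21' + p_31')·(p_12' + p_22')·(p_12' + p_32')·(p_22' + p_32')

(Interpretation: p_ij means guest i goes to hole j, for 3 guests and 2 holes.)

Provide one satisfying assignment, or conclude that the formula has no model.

UNSATISFIABLE

Case p_11 = 1:
(p_21') alone gives p_21 = 0.
(p_22) alone gives p_22 = 1.
(p_31') alone gives p_31 = 0.
(p_32) alone gives p_32 = 1.
That conflicts with the unit clause (p_32').
Backtrack on p_11: now try p_11 = 0.
(p_12) alone gives p_12 = 1.
(p_22') alone gives p_22 = 0.
(p_21) alone gives p_21 = 1.
(p_31') alone gives p_31 = 0.
(p_32) alone gives p_32 = 1.
That conflicts with the unit clause (p_32').
Both values of p_11 lead to a conflict.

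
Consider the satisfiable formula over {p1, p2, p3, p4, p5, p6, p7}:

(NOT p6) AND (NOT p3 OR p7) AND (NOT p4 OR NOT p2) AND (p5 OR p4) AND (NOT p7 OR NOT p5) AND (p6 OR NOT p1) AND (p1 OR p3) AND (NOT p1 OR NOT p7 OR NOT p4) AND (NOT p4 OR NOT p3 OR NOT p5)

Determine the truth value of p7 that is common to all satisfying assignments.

True

Suppose p7 = false.
From the singleton clause (NOT p6), p6 = false.
From the singleton clause (NOT p3), p3 = false.
From the singleton clause (NOT p1), p1 = false.
Now (p1) is unsatisfied and unit — conflict.
So every satisfying assignment has p7 = True.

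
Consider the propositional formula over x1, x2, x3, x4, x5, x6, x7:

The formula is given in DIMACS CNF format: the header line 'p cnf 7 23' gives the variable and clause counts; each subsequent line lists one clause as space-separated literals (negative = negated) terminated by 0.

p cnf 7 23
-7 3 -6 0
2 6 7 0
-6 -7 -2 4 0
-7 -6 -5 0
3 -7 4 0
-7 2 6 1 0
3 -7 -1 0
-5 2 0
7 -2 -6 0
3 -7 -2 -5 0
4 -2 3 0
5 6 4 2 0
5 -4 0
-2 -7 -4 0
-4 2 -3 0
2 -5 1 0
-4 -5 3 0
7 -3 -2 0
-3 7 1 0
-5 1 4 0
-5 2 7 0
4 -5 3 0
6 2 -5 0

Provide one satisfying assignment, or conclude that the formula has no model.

x1 ↦ True, x2 ↦ True, x3 ↦ True, x4 ↦ False, x5 ↦ True, x6 ↦ False, x7 ↦ True

Case x5 = True:
From the singleton clause (x2), x2 = True.
Case x7 = True:
From the singleton clause (¬x6), x6 = False.
From the singleton clause (x3), x3 = True.
From the singleton clause (¬x4), x4 = False.
From the singleton clause (x1), x1 = True.
This assignment satisfies each clause.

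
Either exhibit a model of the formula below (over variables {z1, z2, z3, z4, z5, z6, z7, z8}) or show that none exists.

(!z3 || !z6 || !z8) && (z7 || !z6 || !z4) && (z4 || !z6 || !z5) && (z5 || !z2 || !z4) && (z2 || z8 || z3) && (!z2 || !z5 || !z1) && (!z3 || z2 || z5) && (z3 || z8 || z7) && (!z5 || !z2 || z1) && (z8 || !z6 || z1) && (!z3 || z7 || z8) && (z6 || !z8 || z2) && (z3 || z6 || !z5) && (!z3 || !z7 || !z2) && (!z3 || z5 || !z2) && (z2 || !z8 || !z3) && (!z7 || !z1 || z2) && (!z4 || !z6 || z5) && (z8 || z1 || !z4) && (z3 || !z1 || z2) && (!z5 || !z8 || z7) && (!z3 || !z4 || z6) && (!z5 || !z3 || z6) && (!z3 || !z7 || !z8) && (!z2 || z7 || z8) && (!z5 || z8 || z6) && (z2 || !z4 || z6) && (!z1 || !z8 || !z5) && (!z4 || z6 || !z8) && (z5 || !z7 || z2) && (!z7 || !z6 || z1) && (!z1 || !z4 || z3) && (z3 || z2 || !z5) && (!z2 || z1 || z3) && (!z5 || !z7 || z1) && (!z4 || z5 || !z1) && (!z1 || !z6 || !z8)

Branch on z3: set z3 = false.
Branch on z2: set z2 = true.
(z1) alone gives z1 = true.
(!z5) alone gives z5 = false.
(!z4) alone gives z4 = false.
Branch on z8: set z8 = false.
(z7) alone gives z7 = true.
All clauses hold; z6 can take either value.

z1: true,  z2: true,  z3: false,  z4: false,  z5: false,  z6: true,  z7: true,  z8: false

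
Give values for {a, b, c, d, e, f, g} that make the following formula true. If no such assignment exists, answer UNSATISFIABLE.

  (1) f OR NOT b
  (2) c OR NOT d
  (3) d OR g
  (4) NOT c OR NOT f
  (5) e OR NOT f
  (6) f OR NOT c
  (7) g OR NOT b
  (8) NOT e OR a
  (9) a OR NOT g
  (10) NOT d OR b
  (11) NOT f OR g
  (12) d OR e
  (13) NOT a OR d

UNSATISFIABLE

Case f = true:
Unit clause (NOT c) forces c = false.
Unit clause (NOT d) forces d = false.
Unit clause (g) forces g = true.
Unit clause (e) forces e = true.
Unit clause (a) forces a = true.
Now (NOT a) is unsatisfied and unit — conflict.
Undo f and try f = false.
Unit clause (NOT b) forces b = false.
Unit clause (NOT c) forces c = false.
Unit clause (NOT d) forces d = false.
Unit clause (g) forces g = true.
Unit clause (a) forces a = true.
Now (NOT a) is unsatisfied and unit — conflict.
Both values of f lead to a conflict.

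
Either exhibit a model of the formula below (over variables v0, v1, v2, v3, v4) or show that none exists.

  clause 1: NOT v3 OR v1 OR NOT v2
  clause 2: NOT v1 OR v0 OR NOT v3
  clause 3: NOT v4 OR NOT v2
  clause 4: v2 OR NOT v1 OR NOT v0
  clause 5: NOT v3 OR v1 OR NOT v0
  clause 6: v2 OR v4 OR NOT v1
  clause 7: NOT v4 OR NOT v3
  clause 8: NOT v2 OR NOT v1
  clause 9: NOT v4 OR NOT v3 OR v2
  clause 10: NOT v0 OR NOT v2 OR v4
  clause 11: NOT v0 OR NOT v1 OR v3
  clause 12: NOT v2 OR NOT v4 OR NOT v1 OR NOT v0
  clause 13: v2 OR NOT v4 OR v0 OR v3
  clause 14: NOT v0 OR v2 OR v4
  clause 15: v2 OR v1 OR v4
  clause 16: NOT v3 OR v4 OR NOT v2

Suppose v4 = true.
(NOT v2) alone gives v2 = false.
(NOT v3) alone gives v3 = false.
(v0) alone gives v0 = true.
(NOT v1) alone gives v1 = false.
This assignment satisfies each clause.

v0: true, v1: false, v2: false, v3: false, v4: true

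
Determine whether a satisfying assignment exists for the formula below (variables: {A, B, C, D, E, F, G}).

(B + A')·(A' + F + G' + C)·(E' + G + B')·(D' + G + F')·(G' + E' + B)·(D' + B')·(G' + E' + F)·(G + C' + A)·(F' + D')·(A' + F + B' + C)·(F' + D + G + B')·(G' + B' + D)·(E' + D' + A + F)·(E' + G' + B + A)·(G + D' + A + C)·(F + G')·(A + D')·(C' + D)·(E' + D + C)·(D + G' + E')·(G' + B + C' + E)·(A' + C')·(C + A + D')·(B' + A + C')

Yes

Try B = 0.
From the singleton clause (A'), A = 0.
From the singleton clause (D'), D = 0.
From the singleton clause (C'), C = 0.
From the singleton clause (E'), E = 0.
Try F = 1.
Every clause is now satisfied; G is unconstrained.
A satisfying assignment: A ↦ 0,  B ↦ 0,  C ↦ 0,  D ↦ 0,  E ↦ 0,  F ↦ 1,  G ↦ 0.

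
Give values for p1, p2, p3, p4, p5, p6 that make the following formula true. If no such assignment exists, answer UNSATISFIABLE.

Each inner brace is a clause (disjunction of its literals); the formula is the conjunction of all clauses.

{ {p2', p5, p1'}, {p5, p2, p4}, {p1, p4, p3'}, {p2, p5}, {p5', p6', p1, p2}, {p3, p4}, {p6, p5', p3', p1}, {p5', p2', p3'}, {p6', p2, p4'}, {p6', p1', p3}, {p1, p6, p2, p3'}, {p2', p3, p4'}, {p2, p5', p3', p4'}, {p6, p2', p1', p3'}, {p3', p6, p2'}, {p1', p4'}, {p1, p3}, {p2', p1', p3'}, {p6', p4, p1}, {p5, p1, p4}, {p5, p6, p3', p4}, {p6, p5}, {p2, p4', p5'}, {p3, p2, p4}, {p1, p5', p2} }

p1 ↦ 0; p2 ↦ 1; p3 ↦ 1; p4 ↦ 1; p5 ↦ 0; p6 ↦ 1

Try p2 = 1.
Try p5 = 0.
From the singleton clause (p1'), p1 = 0.
From the singleton clause (p3), p3 = 1.
From the singleton clause (p4), p4 = 1.
From the singleton clause (p6), p6 = 1.
All clauses are satisfied.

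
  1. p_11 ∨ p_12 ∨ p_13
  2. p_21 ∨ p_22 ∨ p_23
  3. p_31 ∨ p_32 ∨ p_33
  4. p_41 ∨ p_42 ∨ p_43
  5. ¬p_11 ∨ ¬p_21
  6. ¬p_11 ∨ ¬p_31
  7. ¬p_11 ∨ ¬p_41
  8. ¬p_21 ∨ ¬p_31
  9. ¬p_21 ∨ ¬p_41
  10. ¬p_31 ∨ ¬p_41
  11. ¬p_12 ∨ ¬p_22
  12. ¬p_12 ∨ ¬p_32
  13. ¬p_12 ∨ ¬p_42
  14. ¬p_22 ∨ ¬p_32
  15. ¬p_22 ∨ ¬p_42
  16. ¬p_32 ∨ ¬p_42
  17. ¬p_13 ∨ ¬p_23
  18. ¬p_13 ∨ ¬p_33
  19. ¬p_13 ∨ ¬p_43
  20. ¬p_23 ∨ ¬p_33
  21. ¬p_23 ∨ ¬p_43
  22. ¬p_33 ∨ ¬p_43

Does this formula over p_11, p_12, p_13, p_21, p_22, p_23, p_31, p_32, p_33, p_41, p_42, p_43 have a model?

Branch on p_11: set p_11 = False.
Branch on p_12: set p_12 = True.
(¬p_22) alone gives p_22 = False.
(¬p_32) alone gives p_32 = False.
(¬p_42) alone gives p_42 = False.
Branch on p_21: set p_21 = True.
(¬p_31) alone gives p_31 = False.
(p_33) alone gives p_33 = True.
(¬p_41) alone gives p_41 = False.
(p_43) alone gives p_43 = True.
That conflicts with the unit clause (¬p_43).
Undo p_21 and try p_21 = False.
(p_23) alone gives p_23 = True.
(¬p_13) alone gives p_13 = False.
(¬p_33) alone gives p_33 = False.
(p_31) alone gives p_31 = True.
(¬p_41) alone gives p_41 = False.
(p_43) alone gives p_43 = True.
That conflicts with the unit clause (¬p_43).
Either choice for p_21 ends in contradiction.
Undo p_12 and try p_12 = False.
(p_13) alone gives p_13 = True.
(¬p_23) alone gives p_23 = False.
(¬p_33) alone gives p_33 = False.
(¬p_43) alone gives p_43 = False.
Branch on p_21: set p_21 = True.
(¬p_31) alone gives p_31 = False.
(p_32) alone gives p_32 = True.
(¬p_41) alone gives p_41 = False.
(p_42) alone gives p_42 = True.
That conflicts with the unit clause (¬p_42).
Undo p_21 and try p_21 = False.
(p_22) alone gives p_22 = True.
(¬p_32) alone gives p_32 = False.
(p_31) alone gives p_31 = True.
(¬p_41) alone gives p_41 = False.
(p_42) alone gives p_42 = True.
That conflicts with the unit clause (¬p_42).
Either choice for p_21 ends in contradiction.
Either choice for p_12 ends in contradiction.
Undo p_11 and try p_11 = True.
(¬p_21) alone gives p_21 = False.
(¬p_31) alone gives p_31 = False.
(¬p_41) alone gives p_41 = False.
Branch on p_22: set p_22 = True.
(¬p_12) alone gives p_12 = False.
(¬p_32) alone gives p_32 = False.
(p_33) alone gives p_33 = True.
(¬p_42) alone gives p_42 = False.
(p_43) alone gives p_43 = True.
That conflicts with the unit clause (¬p_43).
Undo p_22 and try p_22 = False.
(p_23) alone gives p_23 = True.
(¬p_13) alone gives p_13 = False.
(¬p_33) alone gives p_33 = False.
(p_32) alone gives p_32 = True.
(¬p_12) alone gives p_12 = False.
(¬p_42) alone gives p_42 = False.
(p_43) alone gives p_43 = True.
That conflicts with the unit clause (¬p_43).
Either choice for p_22 ends in contradiction.
Either choice for p_11 ends in contradiction.
No assignment satisfies every clause.

No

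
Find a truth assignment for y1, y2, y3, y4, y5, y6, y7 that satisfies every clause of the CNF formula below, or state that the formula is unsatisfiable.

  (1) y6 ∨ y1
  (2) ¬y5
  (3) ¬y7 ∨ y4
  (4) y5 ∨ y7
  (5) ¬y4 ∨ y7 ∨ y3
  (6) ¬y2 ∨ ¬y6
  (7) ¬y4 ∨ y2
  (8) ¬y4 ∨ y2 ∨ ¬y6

y1: True; y2: True; y3: False; y4: True; y5: False; y6: False; y7: True

From the singleton clause (¬y5), y5 = False.
From the singleton clause (y7), y7 = True.
From the singleton clause (y4), y4 = True.
From the singleton clause (y2), y2 = True.
From the singleton clause (¬y6), y6 = False.
From the singleton clause (y1), y1 = True.
No clause remains; y3 is free.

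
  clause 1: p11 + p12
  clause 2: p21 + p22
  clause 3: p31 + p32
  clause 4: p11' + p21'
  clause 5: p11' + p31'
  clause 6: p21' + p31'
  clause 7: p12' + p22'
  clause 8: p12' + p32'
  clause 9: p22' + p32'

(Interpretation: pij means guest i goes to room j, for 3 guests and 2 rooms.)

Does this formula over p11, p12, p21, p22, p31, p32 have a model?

Try p11 = 1.
From the singleton clause (p21'), p21 = 0.
From the singleton clause (p22), p22 = 1.
From the singleton clause (p31'), p31 = 0.
From the singleton clause (p32), p32 = 1.
But (p32') is also a unit clause — contradiction.
Backtrack on p11: now try p11 = 0.
From the singleton clause (p12), p12 = 1.
From the singleton clause (p22'), p22 = 0.
From the singleton clause (p21), p21 = 1.
From the singleton clause (p31'), p31 = 0.
From the singleton clause (p32), p32 = 1.
But (p32') is also a unit clause — contradiction.
Both values of p11 lead to a conflict.
No assignment satisfies every clause.

No, unsatisfiable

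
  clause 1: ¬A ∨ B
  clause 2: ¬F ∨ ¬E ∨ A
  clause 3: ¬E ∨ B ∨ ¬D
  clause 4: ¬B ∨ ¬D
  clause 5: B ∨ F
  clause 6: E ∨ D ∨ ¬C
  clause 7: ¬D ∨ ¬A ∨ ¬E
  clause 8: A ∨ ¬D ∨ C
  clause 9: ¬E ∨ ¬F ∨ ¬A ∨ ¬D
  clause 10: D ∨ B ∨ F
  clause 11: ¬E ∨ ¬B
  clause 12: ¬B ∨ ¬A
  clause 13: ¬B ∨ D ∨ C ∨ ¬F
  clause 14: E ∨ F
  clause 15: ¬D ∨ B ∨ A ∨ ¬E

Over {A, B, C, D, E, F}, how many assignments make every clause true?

There are 2^6 = 64 truth assignments over (A, B, C, D, E, F).
Split on B. With B = True, the clauses containing B are satisfied and ¬B drops from the rest; 0 of the 2^5 = 32 assignments to the other variables satisfy what remains.
With B = False, by the same count on the reduced clause set, 2 assignments work.
(One model: A=F, B=F, C=F, D=F, E=F, F=T.)
Total: 0 + 2 = 2.

2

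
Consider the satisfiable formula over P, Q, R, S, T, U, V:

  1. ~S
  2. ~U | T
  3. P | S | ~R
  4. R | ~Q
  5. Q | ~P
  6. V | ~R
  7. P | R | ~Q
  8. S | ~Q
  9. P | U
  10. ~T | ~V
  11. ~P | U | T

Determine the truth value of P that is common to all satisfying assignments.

False

Suppose P = 1.
Unit clause (~S) forces S = 0.
Unit clause (Q) forces Q = 1.
But (~Q) is also a unit clause — contradiction.
So every satisfying assignment has P = False.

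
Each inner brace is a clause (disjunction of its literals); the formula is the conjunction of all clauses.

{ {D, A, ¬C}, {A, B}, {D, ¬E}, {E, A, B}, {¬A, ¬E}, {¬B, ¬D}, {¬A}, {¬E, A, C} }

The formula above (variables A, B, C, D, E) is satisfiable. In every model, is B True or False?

Suppose B = False.
(A) alone gives A = True.
That conflicts with the unit clause (¬A).
So every satisfying assignment has B = True.

True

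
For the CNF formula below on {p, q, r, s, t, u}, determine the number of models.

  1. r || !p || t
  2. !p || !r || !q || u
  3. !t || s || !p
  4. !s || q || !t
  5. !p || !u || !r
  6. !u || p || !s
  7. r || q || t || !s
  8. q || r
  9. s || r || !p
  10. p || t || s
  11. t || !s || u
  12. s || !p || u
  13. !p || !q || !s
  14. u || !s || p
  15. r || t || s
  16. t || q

There are 2^6 = 64 truth assignments over (p, q, r, s, t, u).
Split on q. With q = true, the clauses containing q are satisfied and !q drops from the rest; 4 of the 2^5 = 32 assignments to the other variables satisfy what remains.
With q = false, by the same count on the reduced clause set, 2 assignments work.
Total: 4 + 2 = 6.

6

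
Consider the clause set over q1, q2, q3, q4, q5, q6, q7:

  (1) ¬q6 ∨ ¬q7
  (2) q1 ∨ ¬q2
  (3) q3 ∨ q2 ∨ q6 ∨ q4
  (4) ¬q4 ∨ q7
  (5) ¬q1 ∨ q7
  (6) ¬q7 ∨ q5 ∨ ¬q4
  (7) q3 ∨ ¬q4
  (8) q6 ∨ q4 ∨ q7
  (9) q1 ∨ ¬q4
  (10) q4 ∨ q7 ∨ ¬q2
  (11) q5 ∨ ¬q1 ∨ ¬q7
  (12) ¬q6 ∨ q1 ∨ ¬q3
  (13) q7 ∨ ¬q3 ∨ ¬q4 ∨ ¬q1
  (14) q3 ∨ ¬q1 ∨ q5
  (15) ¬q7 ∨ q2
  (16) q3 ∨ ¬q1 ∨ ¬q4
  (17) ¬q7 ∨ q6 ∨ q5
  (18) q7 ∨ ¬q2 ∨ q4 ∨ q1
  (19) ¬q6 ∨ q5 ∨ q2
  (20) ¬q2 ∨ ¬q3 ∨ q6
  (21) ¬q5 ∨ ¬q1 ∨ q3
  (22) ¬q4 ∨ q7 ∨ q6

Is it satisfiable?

Case q6 = True:
From the singleton clause (¬q7), q7 = False.
From the singleton clause (¬q4), q4 = False.
From the singleton clause (¬q1), q1 = False.
From the singleton clause (¬q2), q2 = False.
From the singleton clause (¬q3), q3 = False.
From the singleton clause (q5), q5 = True.
All clauses are satisfied.
A satisfying assignment: q1: False; q2: False; q3: False; q4: False; q5: True; q6: True; q7: False.

Yes, satisfiable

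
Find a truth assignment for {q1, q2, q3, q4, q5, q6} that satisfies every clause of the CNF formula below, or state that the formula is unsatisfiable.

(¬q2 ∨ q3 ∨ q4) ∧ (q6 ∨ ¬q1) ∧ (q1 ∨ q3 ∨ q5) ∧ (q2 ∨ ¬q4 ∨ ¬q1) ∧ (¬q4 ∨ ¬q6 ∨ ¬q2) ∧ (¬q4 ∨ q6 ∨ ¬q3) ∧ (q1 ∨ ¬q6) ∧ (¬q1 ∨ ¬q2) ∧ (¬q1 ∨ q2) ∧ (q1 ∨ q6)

UNSATISFIABLE

Case q6 = True:
(q1) alone gives q1 = True.
(¬q2) alone gives q2 = False.
That conflicts with the unit clause (q2).
Backtrack on q6: now try q6 = False.
(¬q1) alone gives q1 = False.
That conflicts with the unit clause (q1).
Either choice for q6 ends in contradiction.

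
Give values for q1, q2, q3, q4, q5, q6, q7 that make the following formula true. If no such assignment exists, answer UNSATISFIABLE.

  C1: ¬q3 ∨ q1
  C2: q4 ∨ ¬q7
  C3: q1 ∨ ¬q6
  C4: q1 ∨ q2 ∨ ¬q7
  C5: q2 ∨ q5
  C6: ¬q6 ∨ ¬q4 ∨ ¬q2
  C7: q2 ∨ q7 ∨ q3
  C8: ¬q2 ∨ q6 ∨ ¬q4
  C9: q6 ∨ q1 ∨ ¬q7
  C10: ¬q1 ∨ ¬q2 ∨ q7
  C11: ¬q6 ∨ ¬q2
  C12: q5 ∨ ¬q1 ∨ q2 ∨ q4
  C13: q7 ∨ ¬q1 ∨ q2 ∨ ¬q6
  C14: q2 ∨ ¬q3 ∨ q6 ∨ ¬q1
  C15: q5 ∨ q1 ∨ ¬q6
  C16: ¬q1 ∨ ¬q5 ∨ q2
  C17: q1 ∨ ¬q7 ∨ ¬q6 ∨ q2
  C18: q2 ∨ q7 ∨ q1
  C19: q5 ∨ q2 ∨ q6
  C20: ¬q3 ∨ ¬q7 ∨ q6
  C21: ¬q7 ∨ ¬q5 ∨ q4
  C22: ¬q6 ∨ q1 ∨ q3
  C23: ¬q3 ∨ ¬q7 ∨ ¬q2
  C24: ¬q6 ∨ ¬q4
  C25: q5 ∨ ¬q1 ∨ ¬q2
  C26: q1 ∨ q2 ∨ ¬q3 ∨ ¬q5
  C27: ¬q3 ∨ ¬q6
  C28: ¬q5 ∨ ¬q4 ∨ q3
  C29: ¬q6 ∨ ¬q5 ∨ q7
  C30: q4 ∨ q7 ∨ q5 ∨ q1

q1 ↦ False, q2 ↦ True, q3 ↦ False, q4 ↦ False, q5 ↦ True, q6 ↦ False, q7 ↦ False

Suppose q3 = False.
Suppose q4 = False.
From the singleton clause (¬q7), q7 = False.
From the singleton clause (q2), q2 = True.
From the singleton clause (¬q1), q1 = False.
From the singleton clause (¬q6), q6 = False.
From the singleton clause (q5), q5 = True.
All clauses are satisfied.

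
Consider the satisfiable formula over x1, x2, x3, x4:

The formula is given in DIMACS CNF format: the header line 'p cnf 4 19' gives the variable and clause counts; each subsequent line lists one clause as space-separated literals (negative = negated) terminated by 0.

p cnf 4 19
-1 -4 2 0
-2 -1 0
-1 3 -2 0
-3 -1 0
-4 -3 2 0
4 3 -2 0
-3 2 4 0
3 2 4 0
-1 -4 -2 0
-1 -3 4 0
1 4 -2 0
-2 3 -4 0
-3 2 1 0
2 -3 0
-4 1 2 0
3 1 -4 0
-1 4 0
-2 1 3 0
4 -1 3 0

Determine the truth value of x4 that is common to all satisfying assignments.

True

Suppose x4 = False.
(¬x1) alone gives x1 = False.
(¬x2) alone gives x2 = False.
(¬x3) alone gives x3 = False.
But (x3) is also a unit clause — contradiction.
So every satisfying assignment has x4 = True.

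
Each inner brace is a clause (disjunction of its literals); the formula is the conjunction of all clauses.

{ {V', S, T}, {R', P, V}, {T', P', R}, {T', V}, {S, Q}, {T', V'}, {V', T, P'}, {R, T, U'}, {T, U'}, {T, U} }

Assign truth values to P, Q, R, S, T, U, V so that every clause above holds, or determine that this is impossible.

Branch on T: set T = 0.
(U') alone gives U = 0.
That conflicts with the unit clause (U).
So T must be the other value — set T = 1.
(V) alone gives V = 1.
That conflicts with the unit clause (V').
Neither T = 1 nor T = 0 works.

UNSATISFIABLE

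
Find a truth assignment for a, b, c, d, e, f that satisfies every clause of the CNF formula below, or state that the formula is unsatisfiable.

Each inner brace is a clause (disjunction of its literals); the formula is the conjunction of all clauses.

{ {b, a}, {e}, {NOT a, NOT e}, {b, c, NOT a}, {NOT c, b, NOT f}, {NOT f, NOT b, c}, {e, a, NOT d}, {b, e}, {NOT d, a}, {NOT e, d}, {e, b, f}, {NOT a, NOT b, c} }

UNSATISFIABLE

From the singleton clause (e), e = true.
From the singleton clause (NOT a), a = false.
From the singleton clause (b), b = true.
From the singleton clause (NOT d), d = false.
That conflicts with the unit clause (d).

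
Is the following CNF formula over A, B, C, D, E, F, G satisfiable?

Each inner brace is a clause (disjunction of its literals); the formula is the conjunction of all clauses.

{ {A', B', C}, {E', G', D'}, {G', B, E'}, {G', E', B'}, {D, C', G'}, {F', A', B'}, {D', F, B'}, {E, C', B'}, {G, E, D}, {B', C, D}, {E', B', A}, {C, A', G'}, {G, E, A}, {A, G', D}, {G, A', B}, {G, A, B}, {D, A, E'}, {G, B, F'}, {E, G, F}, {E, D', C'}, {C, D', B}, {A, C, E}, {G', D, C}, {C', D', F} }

Satisfiable

Branch on A: set A = 1.
Branch on B: set B = 1.
Unit clause (C) forces C = 1.
Unit clause (F') forces F = 0.
Unit clause (D') forces D = 0.
Unit clause (G') forces G = 0.
Unit clause (E) forces E = 1.
All clauses are satisfied.
A satisfying assignment: A: 1; B: 1; C: 1; D: 0; E: 1; F: 0; G: 0.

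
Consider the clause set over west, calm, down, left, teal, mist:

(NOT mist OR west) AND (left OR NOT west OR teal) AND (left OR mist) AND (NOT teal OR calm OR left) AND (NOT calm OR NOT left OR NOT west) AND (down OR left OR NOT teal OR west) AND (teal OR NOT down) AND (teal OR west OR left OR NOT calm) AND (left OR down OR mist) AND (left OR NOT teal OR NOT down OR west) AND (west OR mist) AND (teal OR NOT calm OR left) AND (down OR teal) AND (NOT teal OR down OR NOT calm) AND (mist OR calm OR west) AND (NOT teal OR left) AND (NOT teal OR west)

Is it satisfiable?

Satisfiable

Case mist = true:
Unit clause (west) forces west = true.
Case left = true:
Unit clause (NOT calm) forces calm = false.
Case teal = true:
No clause remains; down is free.
A satisfying assignment: west: true, calm: false, down: true, left: true, teal: true, mist: true.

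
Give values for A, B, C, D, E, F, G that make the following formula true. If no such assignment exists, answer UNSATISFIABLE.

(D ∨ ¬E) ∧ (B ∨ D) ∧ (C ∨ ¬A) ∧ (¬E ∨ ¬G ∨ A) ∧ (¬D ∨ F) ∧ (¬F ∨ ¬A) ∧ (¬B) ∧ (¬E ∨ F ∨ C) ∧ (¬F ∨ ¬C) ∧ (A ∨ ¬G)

(¬B) alone gives B = False.
(D) alone gives D = True.
(F) alone gives F = True.
(¬A) alone gives A = False.
(¬C) alone gives C = False.
(¬G) alone gives G = False.
No clause remains; E is free.

A: False,  B: False,  C: False,  D: True,  E: False,  F: True,  G: False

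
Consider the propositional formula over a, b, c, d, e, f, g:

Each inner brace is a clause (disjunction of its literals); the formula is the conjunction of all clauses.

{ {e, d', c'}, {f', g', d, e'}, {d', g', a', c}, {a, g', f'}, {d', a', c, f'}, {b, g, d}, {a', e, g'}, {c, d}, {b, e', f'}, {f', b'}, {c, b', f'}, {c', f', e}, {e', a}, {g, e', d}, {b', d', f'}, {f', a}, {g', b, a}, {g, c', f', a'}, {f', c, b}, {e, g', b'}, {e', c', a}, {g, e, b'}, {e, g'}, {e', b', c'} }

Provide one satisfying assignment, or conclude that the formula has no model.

Suppose c = 1.
Suppose e = 1.
The clause (a) is unit, so a = 1.
The clause (b') is unit, so b = 0.
The clause (f') is unit, so f = 0.
Suppose g = 1.
All clauses hold; d can take either value.

a=1; b=0; c=1; d=0; e=1; f=0; g=1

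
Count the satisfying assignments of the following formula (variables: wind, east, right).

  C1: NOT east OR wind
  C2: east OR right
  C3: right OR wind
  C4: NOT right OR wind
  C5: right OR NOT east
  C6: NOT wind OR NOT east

There are 2^3 = 8 truth assignments over (wind, east, right).
Check each against the 6 clauses (columns in the order wind, east, right):
  F F F  ✗ fails (east OR right)
  F F T  ✗ fails (NOT right OR wind)
  F T F  ✗ fails (NOT east OR wind)
  F T T  ✗ fails (NOT east OR wind)
  T F F  ✗ fails (east OR right)
  T F T  ✓ satisfies all
  T T F  ✗ fails (right OR NOT east)
  T T T  ✗ fails (NOT wind OR NOT east)
1 of the 8 rows is a model.

1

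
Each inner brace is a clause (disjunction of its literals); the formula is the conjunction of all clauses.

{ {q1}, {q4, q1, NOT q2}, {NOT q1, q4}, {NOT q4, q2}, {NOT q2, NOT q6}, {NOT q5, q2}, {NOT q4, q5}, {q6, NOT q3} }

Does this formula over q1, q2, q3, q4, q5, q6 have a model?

Satisfiable

(q1) alone gives q1 = true.
(q4) alone gives q4 = true.
(q2) alone gives q2 = true.
(NOT q6) alone gives q6 = false.
(q5) alone gives q5 = true.
(NOT q3) alone gives q3 = false.
Every clause now holds.
A satisfying assignment: q1=true; q2=true; q3=false; q4=true; q5=true; q6=false.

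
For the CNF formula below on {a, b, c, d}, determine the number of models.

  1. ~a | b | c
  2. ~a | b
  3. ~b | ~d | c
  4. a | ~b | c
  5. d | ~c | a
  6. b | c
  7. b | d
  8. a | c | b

There are 2^4 = 16 truth assignments over (a, b, c, d).
Check each against the 8 clauses (columns in the order a, b, c, d):
  F F F F  ✗ fails (b | c)
  F F F T  ✗ fails (b | c)
  F F T F  ✗ fails (d | ~c | a)
  F F T T  ✓ satisfies all
  F T F F  ✗ fails (a | ~b | c)
  F T F T  ✗ fails (~b | ~d | c)
  F T T F  ✗ fails (d | ~c | a)
  F T T T  ✓ satisfies all
  T F F F  ✗ fails (~a | b | c)
  T F F T  ✗ fails (~a | b | c)
  T F T F  ✗ fails (~a | b)
  T F T T  ✗ fails (~a | b)
  T T F F  ✓ satisfies all
  T T F T  ✗ fails (~b | ~d | c)
  T T T F  ✓ satisfies all
  T T T T  ✓ satisfies all
5 of the 16 rows are models.

5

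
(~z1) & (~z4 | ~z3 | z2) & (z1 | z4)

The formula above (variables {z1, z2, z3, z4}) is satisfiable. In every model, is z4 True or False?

True

Suppose z4 = 0.
(~z1) alone gives z1 = 0.
That conflicts with the unit clause (z1).
So every satisfying assignment has z4 = True.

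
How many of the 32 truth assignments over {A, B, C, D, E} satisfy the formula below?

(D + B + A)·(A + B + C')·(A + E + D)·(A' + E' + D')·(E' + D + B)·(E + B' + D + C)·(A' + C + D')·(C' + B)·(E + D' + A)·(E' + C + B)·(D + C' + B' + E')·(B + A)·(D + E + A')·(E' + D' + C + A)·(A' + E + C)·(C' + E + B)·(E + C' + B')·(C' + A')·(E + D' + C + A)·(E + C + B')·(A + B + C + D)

3

There are 2^5 = 32 truth assignments over (A, B, C, D, E).
Split on E. With E = 1, the clauses containing E are satisfied and E' drops from the rest; 3 of the 2^4 = 16 assignments to the other variables satisfy what remains.
With E = 0, by the same count on the reduced clause set, 0 assignments work.
(One model: A=F, B=T, C=F, D=F, E=T.)
Total: 3 + 0 = 3.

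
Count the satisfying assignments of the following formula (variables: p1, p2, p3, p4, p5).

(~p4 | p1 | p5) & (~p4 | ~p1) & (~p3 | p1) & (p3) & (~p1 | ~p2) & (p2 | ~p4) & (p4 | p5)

There are 2^5 = 32 truth assignments over (p1, p2, p3, p4, p5).
Split on p4. With p4 = 1, the clauses containing p4 are satisfied and ~p4 drops from the rest; 0 of the 2^4 = 16 assignments to the other variables satisfy what remains.
With p4 = 0, by the same count on the reduced clause set, 1 assignment works.
(One model: p1=T, p2=F, p3=T, p4=F, p5=T.)
Total: 0 + 1 = 1.

1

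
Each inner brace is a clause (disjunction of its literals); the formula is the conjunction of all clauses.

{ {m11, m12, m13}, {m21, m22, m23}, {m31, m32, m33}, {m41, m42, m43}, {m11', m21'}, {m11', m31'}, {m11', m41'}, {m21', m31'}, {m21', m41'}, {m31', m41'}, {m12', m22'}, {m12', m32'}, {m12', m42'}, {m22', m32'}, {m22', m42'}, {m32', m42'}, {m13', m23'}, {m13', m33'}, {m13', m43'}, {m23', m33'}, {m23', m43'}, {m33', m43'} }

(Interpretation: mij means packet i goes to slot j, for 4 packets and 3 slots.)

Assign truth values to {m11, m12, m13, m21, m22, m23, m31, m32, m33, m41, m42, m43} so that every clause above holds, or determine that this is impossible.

Try m11 = 0.
Try m12 = 1.
(m22') alone gives m22 = 0.
(m32') alone gives m32 = 0.
(m42') alone gives m42 = 0.
Try m21 = 1.
(m31') alone gives m31 = 0.
(m33) alone gives m33 = 1.
(m41') alone gives m41 = 0.
(m43) alone gives m43 = 1.
That conflicts with the unit clause (m43').
Undo m21 and try m21 = 0.
(m23) alone gives m23 = 1.
(m13') alone gives m13 = 0.
(m33') alone gives m33 = 0.
(m31) alone gives m31 = 1.
(m41') alone gives m41 = 0.
(m43) alone gives m43 = 1.
That conflicts with the unit clause (m43').
Both values of m21 lead to a conflict.
Undo m12 and try m12 = 0.
(m13) alone gives m13 = 1.
(m23') alone gives m23 = 0.
(m33') alone gives m33 = 0.
(m43') alone gives m43 = 0.
Try m21 = 1.
(m31') alone gives m31 = 0.
(m32) alone gives m32 = 1.
(m41') alone gives m41 = 0.
(m42) alone gives m42 = 1.
That conflicts with the unit clause (m42').
Undo m21 and try m21 = 0.
(m22) alone gives m22 = 1.
(m32') alone gives m32 = 0.
(m31) alone gives m31 = 1.
(m41') alone gives m41 = 0.
(m42) alone gives m42 = 1.
That conflicts with the unit clause (m42').
Both values of m21 lead to a conflict.
Both values of m12 lead to a conflict.
Undo m11 and try m11 = 1.
(m21') alone gives m21 = 0.
(m31') alone gives m31 = 0.
(m41') alone gives m41 = 0.
Try m22 = 1.
(m12') alone gives m12 = 0.
(m32') alone gives m32 = 0.
(m33) alone gives m33 = 1.
(m42') alone gives m42 = 0.
(m43) alone gives m43 = 1.
That conflicts with the unit clause (m43').
Undo m22 and try m22 = 0.
(m23) alone gives m23 = 1.
(m13') alone gives m13 = 0.
(m33') alone gives m33 = 0.
(m32) alone gives m32 = 1.
(m12') alone gives m12 = 0.
(m42') alone gives m42 = 0.
(m43) alone gives m43 = 1.
That conflicts with the unit clause (m43').
Both values of m22 lead to a conflict.
Both values of m11 lead to a conflict.

UNSATISFIABLE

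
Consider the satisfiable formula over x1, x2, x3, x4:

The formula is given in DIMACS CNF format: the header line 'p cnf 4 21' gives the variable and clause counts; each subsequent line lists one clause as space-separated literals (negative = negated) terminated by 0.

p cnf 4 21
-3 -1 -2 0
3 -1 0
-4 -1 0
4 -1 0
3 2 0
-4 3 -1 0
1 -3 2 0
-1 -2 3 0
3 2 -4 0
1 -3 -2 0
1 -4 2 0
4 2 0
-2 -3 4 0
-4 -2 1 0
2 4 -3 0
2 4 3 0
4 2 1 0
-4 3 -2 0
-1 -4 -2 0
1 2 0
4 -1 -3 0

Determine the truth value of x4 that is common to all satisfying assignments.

False

Suppose x4 = True.
Unit clause (¬x1) forces x1 = False.
Unit clause (x2) forces x2 = True.
Now (¬x2) is unsatisfied and unit — conflict.
So every satisfying assignment has x4 = False.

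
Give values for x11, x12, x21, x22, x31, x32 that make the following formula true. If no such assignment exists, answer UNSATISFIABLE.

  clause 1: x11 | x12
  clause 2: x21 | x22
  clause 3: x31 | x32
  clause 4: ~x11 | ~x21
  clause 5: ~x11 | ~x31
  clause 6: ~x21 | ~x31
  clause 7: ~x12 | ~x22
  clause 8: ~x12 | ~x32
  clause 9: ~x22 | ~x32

Suppose x11 = 1.
(~x21) alone gives x21 = 0.
(x22) alone gives x22 = 1.
(~x31) alone gives x31 = 0.
(x32) alone gives x32 = 1.
But (~x32) is also a unit clause — contradiction.
Undo x11 and try x11 = 0.
(x12) alone gives x12 = 1.
(~x22) alone gives x22 = 0.
(x21) alone gives x21 = 1.
(~x31) alone gives x31 = 0.
(x32) alone gives x32 = 1.
But (~x32) is also a unit clause — contradiction.
Either choice for x11 ends in contradiction.

UNSATISFIABLE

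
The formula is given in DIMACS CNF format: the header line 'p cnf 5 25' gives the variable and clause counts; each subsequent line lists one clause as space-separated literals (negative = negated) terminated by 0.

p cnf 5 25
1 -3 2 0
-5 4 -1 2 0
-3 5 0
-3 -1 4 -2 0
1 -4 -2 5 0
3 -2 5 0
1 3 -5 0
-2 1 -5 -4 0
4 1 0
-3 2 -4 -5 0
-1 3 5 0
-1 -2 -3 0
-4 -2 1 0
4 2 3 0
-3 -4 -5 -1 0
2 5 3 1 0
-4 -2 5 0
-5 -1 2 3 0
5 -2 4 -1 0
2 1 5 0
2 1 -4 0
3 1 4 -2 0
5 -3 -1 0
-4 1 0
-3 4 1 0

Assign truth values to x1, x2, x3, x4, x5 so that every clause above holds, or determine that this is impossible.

x1: True,  x2: True,  x3: False,  x4: True,  x5: True

Case x3 = False:
Case x2 = True:
From the singleton clause (x5), x5 = True.
From the singleton clause (x1), x1 = True.
No clause remains; x4 is free.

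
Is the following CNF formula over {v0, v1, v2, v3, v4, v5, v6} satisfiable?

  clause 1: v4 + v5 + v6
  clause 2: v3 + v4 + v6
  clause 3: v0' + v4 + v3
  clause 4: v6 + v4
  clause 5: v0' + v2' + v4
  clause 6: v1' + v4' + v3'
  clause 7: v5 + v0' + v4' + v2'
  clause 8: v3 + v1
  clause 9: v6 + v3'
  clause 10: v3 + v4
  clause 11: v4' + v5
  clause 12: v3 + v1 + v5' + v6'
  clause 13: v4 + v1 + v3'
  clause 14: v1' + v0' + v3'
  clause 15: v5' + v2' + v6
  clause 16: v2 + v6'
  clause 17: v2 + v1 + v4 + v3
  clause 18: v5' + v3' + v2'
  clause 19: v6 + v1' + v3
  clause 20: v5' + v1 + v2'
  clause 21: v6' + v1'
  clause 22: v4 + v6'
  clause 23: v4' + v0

Try v6 = 1.
(v2) alone gives v2 = 1.
(v1') alone gives v1 = 0.
(v3) alone gives v3 = 1.
(v4) alone gives v4 = 1.
(v5) alone gives v5 = 1.
But (v5') is also a unit clause — contradiction.
So v6 must be the other value — set v6 = 0.
(v4) alone gives v4 = 1.
(v3') alone gives v3 = 0.
(v1) alone gives v1 = 1.
But (v1') is also a unit clause — contradiction.
Neither v6 = 1 nor v6 = 0 works.
No assignment satisfies every clause.

No, unsatisfiable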